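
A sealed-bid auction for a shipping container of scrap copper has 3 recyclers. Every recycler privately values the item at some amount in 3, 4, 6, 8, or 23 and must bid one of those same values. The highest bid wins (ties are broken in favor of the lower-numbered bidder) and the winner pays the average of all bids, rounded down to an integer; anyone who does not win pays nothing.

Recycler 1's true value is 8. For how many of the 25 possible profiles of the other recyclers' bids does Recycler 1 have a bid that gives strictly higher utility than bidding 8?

6

Others bid (3, 3): truth gives 4; bid 3 gives 5 > 4. Violating.
Others bid (3, 4): truth gives 3; bid 4 gives 5 > 3. Violating.
Others bid (4, 3): truth gives 3; bid 4 gives 5 > 3. Violating.
Others bid (4, 4): truth gives 3; bid 4 gives 4 > 3. Violating.
Others bid (3, 6): truth gives 3; no alternative beats it.
Others bid (3, 8): truth gives 2; no alternative beats it.
(Checking all 25 profiles: 6 have a profitable deviation, 19 do not.)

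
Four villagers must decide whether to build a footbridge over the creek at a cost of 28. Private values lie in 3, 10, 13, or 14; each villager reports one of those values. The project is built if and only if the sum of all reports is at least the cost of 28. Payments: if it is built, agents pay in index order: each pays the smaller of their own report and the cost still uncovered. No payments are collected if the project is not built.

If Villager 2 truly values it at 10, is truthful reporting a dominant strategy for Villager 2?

No

Consider the case where Villager 1 reports 3, Villager 3 reports 10 and Villager 4 reports 13.
Truthful report 10: project built, pays 10, utility 10 - 10 = 0.
Report 3 instead: project built, pays 3, utility 10 - 3 = 7.
Since 7 > 0, reporting 3 is strictly better here, so truthful reporting is not dominant.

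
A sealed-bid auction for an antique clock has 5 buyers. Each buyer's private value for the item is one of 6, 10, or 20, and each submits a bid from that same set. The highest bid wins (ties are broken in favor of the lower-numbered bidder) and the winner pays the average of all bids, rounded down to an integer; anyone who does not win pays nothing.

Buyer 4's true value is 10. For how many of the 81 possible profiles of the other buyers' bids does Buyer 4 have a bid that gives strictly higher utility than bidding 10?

Others bid (6, 6, 10, 6): truth gives 0; bid 20 gives 1 > 0. Violating.
Others bid (6, 10, 6, 6): truth gives 0; bid 20 gives 1 > 0. Violating.
Others bid (10, 6, 6, 6): truth gives 0; bid 20 gives 1 > 0. Violating.
Others bid (6, 6, 6, 6): truth gives 4; no alternative beats it.
Others bid (6, 6, 6, 10): truth gives 3; no alternative beats it.
(Checking all 81 profiles: 3 have a profitable deviation, 78 do not.)

3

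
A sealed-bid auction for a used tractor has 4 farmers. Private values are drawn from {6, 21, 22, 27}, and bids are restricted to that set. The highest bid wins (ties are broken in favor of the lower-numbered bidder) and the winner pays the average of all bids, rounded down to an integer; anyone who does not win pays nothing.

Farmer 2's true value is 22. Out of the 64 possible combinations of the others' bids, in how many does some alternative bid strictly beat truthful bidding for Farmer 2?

17

Others bid (6, 6, 6): truth gives 12; bid 21 gives 13 > 12. Violating.
Others bid (6, 6, 27): truth gives 0; bid 27 gives 6 > 0. Violating.
Others bid (6, 21, 27): truth gives 0; bid 27 gives 2 > 0. Violating.
Others bid (6, 22, 27): truth gives 0; bid 27 gives 2 > 0. Violating.
Others bid (6, 6, 21): truth gives 9; no alternative beats it.
Others bid (6, 6, 22): truth gives 8; no alternative beats it.
(Checking all 64 profiles: 17 have a profitable deviation, 47 do not.)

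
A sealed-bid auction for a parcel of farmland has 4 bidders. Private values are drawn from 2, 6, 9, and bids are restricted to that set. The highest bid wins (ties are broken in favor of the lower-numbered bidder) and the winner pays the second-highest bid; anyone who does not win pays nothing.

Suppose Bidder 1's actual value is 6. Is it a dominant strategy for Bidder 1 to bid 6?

Check each profile of the others' bids and compare truth against every alternative bid.
Others bid (2, 2, 2): truth gives 4, best alternative gives 4.
Others bid (2, 2, 6): truth gives 0, best alternative gives 0.
Others bid (2, 2, 9): truth gives 0, best alternative gives 0.
Others bid (2, 6, 2): truth gives 0, best alternative gives 0.
Others bid (2, 6, 6): truth gives 0, best alternative gives 0.
Others bid (2, 6, 9): truth gives 0, best alternative gives 0.
(Remaining 21 profiles checked similarly; truth is weakly best in each.)
In every case the truthful bid is at least as good as any alternative, so it is a dominant strategy.

Yes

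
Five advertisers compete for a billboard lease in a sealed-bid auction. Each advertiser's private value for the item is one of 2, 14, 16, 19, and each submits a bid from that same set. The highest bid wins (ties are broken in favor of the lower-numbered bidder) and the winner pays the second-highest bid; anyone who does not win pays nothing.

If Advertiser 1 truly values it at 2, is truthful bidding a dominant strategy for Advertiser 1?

Check each profile of the others' bids and compare truth against every alternative bid.
Others bid (2, 2, 2, 14): truth gives 0, best alternative gives -12.
Others bid (2, 2, 14, 2): truth gives 0, best alternative gives -12.
Others bid (2, 2, 14, 14): truth gives 0, best alternative gives -12.
Others bid (2, 14, 2, 2): truth gives 0, best alternative gives -12.
Others bid (2, 14, 2, 14): truth gives 0, best alternative gives -12.
Others bid (2, 14, 14, 2): truth gives 0, best alternative gives -12.
(Remaining 250 profiles checked similarly; truth is weakly best in each.)
In every case the truthful bid is at least as good as any alternative, so it is a dominant strategy.

Yes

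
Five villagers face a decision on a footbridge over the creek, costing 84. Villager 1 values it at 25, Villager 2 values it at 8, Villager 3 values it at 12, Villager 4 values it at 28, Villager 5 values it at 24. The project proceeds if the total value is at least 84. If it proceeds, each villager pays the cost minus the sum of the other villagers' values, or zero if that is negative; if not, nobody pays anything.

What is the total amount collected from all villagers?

Total value 97 ≥ cost 84, so it is built.
Villager 1: others sum to 72; max(0, 84 - 72) = 12.
Villager 2: others sum to 89; max(0, 84 - 89) = 0.
Villager 3: others sum to 85; max(0, 84 - 85) = 0.
Villager 4: others sum to 69; max(0, 84 - 69) = 15.
Villager 5: others sum to 73; max(0, 84 - 73) = 11.
Total collected = 12 + 0 + 0 + 15 + 11 = 38.

38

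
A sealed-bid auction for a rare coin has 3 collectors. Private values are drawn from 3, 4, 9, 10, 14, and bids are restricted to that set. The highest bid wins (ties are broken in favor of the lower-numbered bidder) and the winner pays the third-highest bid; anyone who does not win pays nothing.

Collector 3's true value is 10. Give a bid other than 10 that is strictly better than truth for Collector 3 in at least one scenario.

14

Suppose Collector 1 bids 3 and Collector 2 bids 10.
Bid 10: loses, pays 0, utility 0.
Bid 14: wins, pays 3, utility 10 - 3 = 7.
So bidding 14 beats truth here (7 > 0).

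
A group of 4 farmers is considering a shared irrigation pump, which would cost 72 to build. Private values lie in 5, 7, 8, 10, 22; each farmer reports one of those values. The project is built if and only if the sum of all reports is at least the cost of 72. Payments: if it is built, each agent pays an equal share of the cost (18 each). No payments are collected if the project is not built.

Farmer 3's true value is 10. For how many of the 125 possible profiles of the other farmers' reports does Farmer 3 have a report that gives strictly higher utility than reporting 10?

Others report (22, 22, 22): truth gives -8; report 5 gives 0 > -8. Violating.
Others report (5, 5, 5): truth gives 0; no alternative beats it.
Others report (5, 5, 7): truth gives 0; no alternative beats it.
(Checking all 125 profiles: 1 has a profitable deviation, 124 do not.)

1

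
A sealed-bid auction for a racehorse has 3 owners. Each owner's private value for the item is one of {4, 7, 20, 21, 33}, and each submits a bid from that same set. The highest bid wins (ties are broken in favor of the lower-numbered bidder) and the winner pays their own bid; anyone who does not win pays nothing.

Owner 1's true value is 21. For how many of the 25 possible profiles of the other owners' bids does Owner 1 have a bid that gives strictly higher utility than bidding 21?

Others bid (4, 4): truth gives 0; bid 4 gives 17 > 0. Violating.
Others bid (4, 7): truth gives 0; bid 7 gives 14 > 0. Violating.
Others bid (4, 20): truth gives 0; bid 20 gives 1 > 0. Violating.
Others bid (7, 4): truth gives 0; bid 7 gives 14 > 0. Violating.
Others bid (4, 21): truth gives 0; no alternative beats it.
Others bid (4, 33): truth gives 0; no alternative beats it.
(Checking all 25 profiles: 9 have a profitable deviation, 16 do not.)

9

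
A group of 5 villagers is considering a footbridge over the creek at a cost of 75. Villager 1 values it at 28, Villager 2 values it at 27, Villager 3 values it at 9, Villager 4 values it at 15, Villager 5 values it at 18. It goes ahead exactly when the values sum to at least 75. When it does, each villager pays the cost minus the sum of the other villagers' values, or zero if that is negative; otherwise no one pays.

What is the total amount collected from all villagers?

Total value 97 ≥ cost 75, so it is built.
Villager 1: others sum to 69; max(0, 75 - 69) = 6.
Villager 2: others sum to 70; max(0, 75 - 70) = 5.
Villager 3: others sum to 88; max(0, 75 - 88) = 0.
Villager 4: others sum to 82; max(0, 75 - 82) = 0.
Villager 5: others sum to 79; max(0, 75 - 79) = 0.
Total collected = 6 + 5 + 0 + 0 + 0 = 11.

11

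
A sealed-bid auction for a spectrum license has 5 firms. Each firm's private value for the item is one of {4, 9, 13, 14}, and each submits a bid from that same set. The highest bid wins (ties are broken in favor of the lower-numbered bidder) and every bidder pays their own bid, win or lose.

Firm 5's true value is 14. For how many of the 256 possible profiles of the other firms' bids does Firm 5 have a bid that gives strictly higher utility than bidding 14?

191

Others bid (4, 4, 4, 4): truth gives 0; bid 9 gives 5 > 0. Violating.
Others bid (4, 4, 4, 9): truth gives 0; bid 13 gives 1 > 0. Violating.
Others bid (4, 4, 4, 14): truth gives -14; bid 4 gives -4 > -14. Violating.
Others bid (4, 4, 9, 4): truth gives 0; bid 13 gives 1 > 0. Violating.
Others bid (4, 4, 4, 13): truth gives 0; no alternative beats it.
Others bid (4, 4, 9, 13): truth gives 0; no alternative beats it.
(Checking all 256 profiles: 191 have a profitable deviation, 65 do not.)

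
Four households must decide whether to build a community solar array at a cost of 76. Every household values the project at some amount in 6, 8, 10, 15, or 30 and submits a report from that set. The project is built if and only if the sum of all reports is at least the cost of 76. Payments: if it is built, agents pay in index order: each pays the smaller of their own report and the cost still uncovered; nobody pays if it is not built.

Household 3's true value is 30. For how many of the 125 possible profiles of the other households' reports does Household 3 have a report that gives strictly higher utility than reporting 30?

Others report (6, 30, 30): truth gives 0; report 10 gives 20 > 0. Violating.
Others report (8, 30, 30): truth gives 0; report 8 gives 22 > 0. Violating.
Others report (10, 30, 30): truth gives 0; report 6 gives 24 > 0. Violating.
Others report (15, 30, 30): truth gives 0; report 6 gives 24 > 0. Violating.
Others report (6, 6, 6): truth gives 0; no alternative beats it.
Others report (6, 6, 8): truth gives 0; no alternative beats it.
(Checking all 125 profiles: 13 have a profitable deviation, 112 do not.)

13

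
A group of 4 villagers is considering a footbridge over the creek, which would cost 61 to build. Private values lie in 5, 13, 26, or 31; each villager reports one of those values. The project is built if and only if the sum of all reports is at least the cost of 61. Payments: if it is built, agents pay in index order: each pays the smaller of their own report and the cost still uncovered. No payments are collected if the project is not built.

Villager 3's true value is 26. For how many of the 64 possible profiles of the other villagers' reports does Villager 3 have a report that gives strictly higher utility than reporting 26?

Others report (5, 13, 31): truth gives 0; report 13 gives 13 > 0. Violating.
Others report (5, 26, 26): truth gives 0; report 5 gives 21 > 0. Violating.
Others report (5, 26, 31): truth gives 0; report 5 gives 21 > 0. Violating.
Others report (5, 31, 13): truth gives 1; report 13 gives 13 > 1. Violating.
Others report (5, 5, 5): truth gives 0; no alternative beats it.
Others report (5, 5, 13): truth gives 0; no alternative beats it.
(Checking all 64 profiles: 32 have a profitable deviation, 32 do not.)

32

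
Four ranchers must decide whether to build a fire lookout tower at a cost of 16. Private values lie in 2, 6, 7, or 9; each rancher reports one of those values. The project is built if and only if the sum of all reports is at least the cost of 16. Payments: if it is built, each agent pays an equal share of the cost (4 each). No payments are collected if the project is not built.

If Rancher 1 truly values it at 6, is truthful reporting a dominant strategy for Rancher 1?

Yes

Check each profile of the others' reports and compare truth against every alternative report.
Others report (2, 2, 6): truth gives 2, best alternative gives 2.
Others report (2, 2, 7): truth gives 2, best alternative gives 2.
Others report (2, 2, 9): truth gives 2, best alternative gives 2.
Others report (2, 6, 2): truth gives 2, best alternative gives 2.
Others report (2, 6, 6): truth gives 2, best alternative gives 2.
Others report (2, 6, 7): truth gives 2, best alternative gives 2.
(Remaining 58 profiles checked similarly; truth is weakly best in each.)
In every case the truthful report is at least as good as any alternative, so it is a dominant strategy.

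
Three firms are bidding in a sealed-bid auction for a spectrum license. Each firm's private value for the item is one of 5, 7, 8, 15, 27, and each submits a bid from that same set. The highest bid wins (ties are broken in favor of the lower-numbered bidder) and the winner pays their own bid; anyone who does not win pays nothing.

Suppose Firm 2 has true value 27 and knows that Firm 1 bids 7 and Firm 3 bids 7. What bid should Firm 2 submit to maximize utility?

Bid 5: loses, pays 0, utility 0.
Bid 7: loses, pays 0, utility 0.
Bid 8: wins, pays 8, utility 27 - 8 = 19.
Bid 15: wins, pays 15, utility 27 - 15 = 12.
Bid 27: wins, pays 27, utility 27 - 27 = 0.
The best choice is 8 with utility 19.

8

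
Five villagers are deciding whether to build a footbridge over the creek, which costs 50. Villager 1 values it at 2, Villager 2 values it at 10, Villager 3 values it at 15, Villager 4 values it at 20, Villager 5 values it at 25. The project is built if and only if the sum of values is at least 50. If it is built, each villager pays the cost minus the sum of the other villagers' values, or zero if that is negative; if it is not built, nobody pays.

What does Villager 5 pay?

3

Total value 72 ≥ cost 50, so the project is built.
The other villagers' values sum to 47.
Cost minus that sum is 50 - 47 = 3.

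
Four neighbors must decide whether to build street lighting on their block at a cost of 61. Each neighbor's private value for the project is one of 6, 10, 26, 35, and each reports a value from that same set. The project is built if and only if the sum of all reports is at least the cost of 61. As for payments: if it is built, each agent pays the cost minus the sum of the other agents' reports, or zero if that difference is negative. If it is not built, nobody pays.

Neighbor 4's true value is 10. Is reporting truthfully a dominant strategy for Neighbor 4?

Check each profile of the others' reports and compare truth against every alternative report.
Others report (6, 26, 35): truth gives 10, best alternative gives 10.
Others report (6, 35, 26): truth gives 10, best alternative gives 10.
Others report (6, 35, 35): truth gives 10, best alternative gives 10.
Others report (10, 26, 26): truth gives 10, best alternative gives 10.
Others report (10, 26, 35): truth gives 10, best alternative gives 10.
Others report (10, 35, 26): truth gives 10, best alternative gives 10.
(Remaining 58 profiles checked similarly; truth is weakly best in each.)
In every case the truthful report is at least as good as any alternative, so it is a dominant strategy.

Yes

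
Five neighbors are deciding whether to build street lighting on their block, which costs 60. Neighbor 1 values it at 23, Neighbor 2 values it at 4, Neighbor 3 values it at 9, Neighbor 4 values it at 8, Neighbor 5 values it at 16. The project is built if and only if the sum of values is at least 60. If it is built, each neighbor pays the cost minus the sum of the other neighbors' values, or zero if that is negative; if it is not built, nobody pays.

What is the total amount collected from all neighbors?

Total value 60 ≥ cost 60, so it is built.
Neighbor 1: others sum to 37; max(0, 60 - 37) = 23.
Neighbor 2: others sum to 56; max(0, 60 - 56) = 4.
Neighbor 3: others sum to 51; max(0, 60 - 51) = 9.
Neighbor 4: others sum to 52; max(0, 60 - 52) = 8.
Neighbor 5: others sum to 44; max(0, 60 - 44) = 16.
Total collected = 23 + 4 + 9 + 8 + 16 = 60.

60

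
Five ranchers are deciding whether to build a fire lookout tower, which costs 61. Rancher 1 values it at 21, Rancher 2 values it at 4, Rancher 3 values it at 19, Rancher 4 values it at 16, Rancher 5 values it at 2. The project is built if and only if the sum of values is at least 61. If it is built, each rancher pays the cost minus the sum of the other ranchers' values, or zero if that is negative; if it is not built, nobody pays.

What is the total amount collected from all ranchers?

Total value 62 ≥ cost 61, so it is built.
Rancher 1: others sum to 41; max(0, 61 - 41) = 20.
Rancher 2: others sum to 58; max(0, 61 - 58) = 3.
Rancher 3: others sum to 43; max(0, 61 - 43) = 18.
Rancher 4: others sum to 46; max(0, 61 - 46) = 15.
Rancher 5: others sum to 60; max(0, 61 - 60) = 1.
Total collected = 20 + 3 + 18 + 15 + 1 = 57.

57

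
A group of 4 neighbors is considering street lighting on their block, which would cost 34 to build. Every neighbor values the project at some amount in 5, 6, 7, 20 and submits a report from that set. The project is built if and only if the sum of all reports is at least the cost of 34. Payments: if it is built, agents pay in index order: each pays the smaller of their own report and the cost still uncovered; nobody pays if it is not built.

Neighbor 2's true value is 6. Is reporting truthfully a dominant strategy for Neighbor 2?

No

Consider the case where Neighbor 1 reports 5, Neighbor 3 reports 5 and Neighbor 4 reports 20.
Truthful report 6: project built, pays 6, utility 6 - 6 = 0.
Report 5 instead: project built, pays 5, utility 6 - 5 = 1.
Since 1 > 0, reporting 5 is strictly better here, so truthful reporting is not dominant.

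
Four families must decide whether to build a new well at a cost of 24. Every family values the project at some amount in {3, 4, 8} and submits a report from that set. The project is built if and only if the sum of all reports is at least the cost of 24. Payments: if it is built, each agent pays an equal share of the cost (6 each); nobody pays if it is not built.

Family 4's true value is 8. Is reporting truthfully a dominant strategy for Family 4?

Yes

Check each profile of the others' reports and compare truth against every alternative report.
Others report (3, 8, 8): truth gives 2, best alternative gives 0.
Others report (4, 4, 8): truth gives 2, best alternative gives 0.
Others report (4, 8, 4): truth gives 2, best alternative gives 0.
Others report (8, 3, 8): truth gives 2, best alternative gives 0.
Others report (8, 4, 4): truth gives 2, best alternative gives 0.
Others report (8, 8, 3): truth gives 2, best alternative gives 0.
(Remaining 21 profiles checked similarly; truth is weakly best in each.)
In every case the truthful report is at least as good as any alternative, so it is a dominant strategy.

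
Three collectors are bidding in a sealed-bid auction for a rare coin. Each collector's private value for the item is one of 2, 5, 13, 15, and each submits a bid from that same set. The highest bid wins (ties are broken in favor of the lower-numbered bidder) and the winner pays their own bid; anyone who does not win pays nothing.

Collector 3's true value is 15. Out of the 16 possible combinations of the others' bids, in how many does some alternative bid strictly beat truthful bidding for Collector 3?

Others bid (2, 2): truth gives 0; bid 5 gives 10 > 0. Violating.
Others bid (2, 5): truth gives 0; bid 13 gives 2 > 0. Violating.
Others bid (5, 2): truth gives 0; bid 13 gives 2 > 0. Violating.
Others bid (5, 5): truth gives 0; bid 13 gives 2 > 0. Violating.
Others bid (2, 13): truth gives 0; no alternative beats it.
Others bid (2, 15): truth gives 0; no alternative beats it.
(Checking all 16 profiles: 4 have a profitable deviation, 12 do not.)

4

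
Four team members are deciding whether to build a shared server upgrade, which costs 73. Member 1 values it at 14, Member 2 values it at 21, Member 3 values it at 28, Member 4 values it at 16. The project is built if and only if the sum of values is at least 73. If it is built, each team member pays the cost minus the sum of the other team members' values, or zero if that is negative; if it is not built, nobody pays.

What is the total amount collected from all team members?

Total value 79 ≥ cost 73, so it is built.
Member 1: others sum to 65; max(0, 73 - 65) = 8.
Member 2: others sum to 58; max(0, 73 - 58) = 15.
Member 3: others sum to 51; max(0, 73 - 51) = 22.
Member 4: others sum to 63; max(0, 73 - 63) = 10.
Total collected = 8 + 15 + 22 + 10 = 55.

55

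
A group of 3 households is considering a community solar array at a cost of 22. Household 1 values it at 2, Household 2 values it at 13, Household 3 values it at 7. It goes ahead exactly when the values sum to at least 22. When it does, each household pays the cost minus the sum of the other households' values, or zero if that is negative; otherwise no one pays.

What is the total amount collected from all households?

22

Total value 22 ≥ cost 22, so it is built.
Household 1: others sum to 20; max(0, 22 - 20) = 2.
Household 2: others sum to 9; max(0, 22 - 9) = 13.
Household 3: others sum to 15; max(0, 22 - 15) = 7.
Total collected = 2 + 13 + 7 = 22.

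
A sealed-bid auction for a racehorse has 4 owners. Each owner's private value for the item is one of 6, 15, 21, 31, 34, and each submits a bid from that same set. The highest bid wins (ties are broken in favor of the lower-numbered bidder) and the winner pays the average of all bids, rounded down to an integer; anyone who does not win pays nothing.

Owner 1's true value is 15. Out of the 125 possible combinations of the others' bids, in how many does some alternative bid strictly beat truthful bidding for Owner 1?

4

Others bid (6, 6, 6): truth gives 7; bid 6 gives 9 > 7. Violating.
Others bid (6, 6, 21): truth gives 0; bid 21 gives 2 > 0. Violating.
Others bid (6, 21, 6): truth gives 0; bid 21 gives 2 > 0. Violating.
Others bid (21, 6, 6): truth gives 0; bid 21 gives 2 > 0. Violating.
Others bid (6, 6, 15): truth gives 5; no alternative beats it.
Others bid (6, 6, 31): truth gives 0; no alternative beats it.
(Checking all 125 profiles: 4 have a profitable deviation, 121 do not.)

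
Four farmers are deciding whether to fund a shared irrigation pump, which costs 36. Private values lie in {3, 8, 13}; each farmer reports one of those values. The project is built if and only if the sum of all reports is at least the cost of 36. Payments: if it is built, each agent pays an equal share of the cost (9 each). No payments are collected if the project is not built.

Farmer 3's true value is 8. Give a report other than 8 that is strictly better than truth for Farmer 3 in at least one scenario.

Suppose Farmer 1 reports 3, Farmer 2 reports 13 and Farmer 4 reports 13.
Report 8: project built, pays 9, utility 8 - 9 = -1.
Report 3: project not built, utility 0.
So reporting 3 beats truth here (0 > -1).

3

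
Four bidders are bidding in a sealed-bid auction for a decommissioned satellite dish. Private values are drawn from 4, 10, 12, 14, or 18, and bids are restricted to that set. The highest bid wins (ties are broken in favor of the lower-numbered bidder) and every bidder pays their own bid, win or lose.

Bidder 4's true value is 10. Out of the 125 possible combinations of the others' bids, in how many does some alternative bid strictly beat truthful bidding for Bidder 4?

124

Others bid (4, 4, 10): truth gives -10; bid 12 gives -2 > -10. Violating.
Others bid (4, 4, 12): truth gives -10; bid 4 gives -4 > -10. Violating.
Others bid (4, 4, 14): truth gives -10; bid 4 gives -4 > -10. Violating.
Others bid (4, 4, 18): truth gives -10; bid 4 gives -4 > -10. Violating.
Others bid (4, 4, 4): truth gives 0; no alternative beats it.
(Checking all 125 profiles: 124 have a profitable deviation, 1 does not.)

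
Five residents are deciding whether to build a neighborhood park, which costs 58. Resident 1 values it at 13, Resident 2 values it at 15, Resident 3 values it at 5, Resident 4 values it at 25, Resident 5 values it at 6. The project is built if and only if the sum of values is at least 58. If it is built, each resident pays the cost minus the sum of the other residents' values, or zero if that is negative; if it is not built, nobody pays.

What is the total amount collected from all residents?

Total value 64 ≥ cost 58, so it is built.
Resident 1: others sum to 51; max(0, 58 - 51) = 7.
Resident 2: others sum to 49; max(0, 58 - 49) = 9.
Resident 3: others sum to 59; max(0, 58 - 59) = 0.
Resident 4: others sum to 39; max(0, 58 - 39) = 19.
Resident 5: others sum to 58; max(0, 58 - 58) = 0.
Total collected = 7 + 9 + 0 + 19 + 0 = 35.

35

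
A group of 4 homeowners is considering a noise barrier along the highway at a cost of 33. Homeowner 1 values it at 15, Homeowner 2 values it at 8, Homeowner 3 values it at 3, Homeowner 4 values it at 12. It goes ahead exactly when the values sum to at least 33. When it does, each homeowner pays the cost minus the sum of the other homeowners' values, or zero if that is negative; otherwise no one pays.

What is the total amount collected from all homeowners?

20

Total value 38 ≥ cost 33, so it is built.
Homeowner 1: others sum to 23; max(0, 33 - 23) = 10.
Homeowner 2: others sum to 30; max(0, 33 - 30) = 3.
Homeowner 3: others sum to 35; max(0, 33 - 35) = 0.
Homeowner 4: others sum to 26; max(0, 33 - 26) = 7.
Total collected = 10 + 3 + 0 + 7 = 20.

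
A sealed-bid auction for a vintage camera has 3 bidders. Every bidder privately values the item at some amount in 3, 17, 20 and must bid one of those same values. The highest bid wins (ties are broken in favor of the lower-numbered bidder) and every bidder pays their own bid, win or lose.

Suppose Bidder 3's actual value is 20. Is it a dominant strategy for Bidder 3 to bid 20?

Consider the case where Bidder 1 bids 3 and Bidder 2 bids 3.
Truthful bid 20: wins, pays 20, utility 20 - 20 = 0.
Bid 17 instead: wins, pays 17, utility 20 - 17 = 3.
Since 3 > 0, bidding 17 is strictly better here, so truthful bidding is not dominant.

No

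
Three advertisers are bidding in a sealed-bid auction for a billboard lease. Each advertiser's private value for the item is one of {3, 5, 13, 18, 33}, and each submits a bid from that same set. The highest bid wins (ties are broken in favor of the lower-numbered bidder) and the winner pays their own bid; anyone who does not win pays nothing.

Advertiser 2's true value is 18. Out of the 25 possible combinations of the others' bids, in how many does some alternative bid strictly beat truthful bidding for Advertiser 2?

6

Others bid (3, 3): truth gives 0; bid 5 gives 13 > 0. Violating.
Others bid (3, 5): truth gives 0; bid 5 gives 13 > 0. Violating.
Others bid (3, 13): truth gives 0; bid 13 gives 5 > 0. Violating.
Others bid (5, 3): truth gives 0; bid 13 gives 5 > 0. Violating.
Others bid (3, 18): truth gives 0; no alternative beats it.
Others bid (3, 33): truth gives 0; no alternative beats it.
(Checking all 25 profiles: 6 have a profitable deviation, 19 do not.)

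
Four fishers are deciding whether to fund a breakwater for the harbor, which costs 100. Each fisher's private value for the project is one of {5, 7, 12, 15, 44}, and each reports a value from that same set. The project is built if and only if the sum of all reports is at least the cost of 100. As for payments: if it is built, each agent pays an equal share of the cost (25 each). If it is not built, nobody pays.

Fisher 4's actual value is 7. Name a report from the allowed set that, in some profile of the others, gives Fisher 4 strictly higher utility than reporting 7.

Suppose Fisher 1 reports 5, Fisher 2 reports 44 and Fisher 3 reports 44.
Report 7: project built, pays 25, utility 7 - 25 = -18.
Report 5: project not built, utility 0.
So reporting 5 beats truth here (0 > -18).

5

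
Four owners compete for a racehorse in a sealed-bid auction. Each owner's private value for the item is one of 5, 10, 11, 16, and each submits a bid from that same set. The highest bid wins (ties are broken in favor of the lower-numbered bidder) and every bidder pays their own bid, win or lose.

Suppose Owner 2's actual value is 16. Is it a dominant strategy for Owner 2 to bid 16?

Consider the case where Owner 1 bids 5, Owner 3 bids 5 and Owner 4 bids 5.
Truthful bid 16: wins, pays 16, utility 16 - 16 = 0.
Bid 10 instead: wins, pays 10, utility 16 - 10 = 6.
Since 6 > 0, bidding 10 is strictly better here, so truthful bidding is not dominant.

No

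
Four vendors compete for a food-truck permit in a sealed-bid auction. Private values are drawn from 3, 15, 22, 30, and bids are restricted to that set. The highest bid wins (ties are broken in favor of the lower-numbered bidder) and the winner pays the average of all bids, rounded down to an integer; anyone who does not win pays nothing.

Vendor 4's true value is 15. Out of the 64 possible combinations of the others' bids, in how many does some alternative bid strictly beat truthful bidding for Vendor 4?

Others bid (3, 3, 15): truth gives 0; bid 22 gives 5 > 0. Violating.
Others bid (3, 3, 22): truth gives 0; bid 30 gives 1 > 0. Violating.
Others bid (3, 15, 3): truth gives 0; bid 22 gives 5 > 0. Violating.
Others bid (3, 15, 15): truth gives 0; bid 22 gives 2 > 0. Violating.
Others bid (3, 3, 3): truth gives 9; no alternative beats it.
Others bid (3, 3, 30): truth gives 0; no alternative beats it.
(Checking all 64 profiles: 9 have a profitable deviation, 55 do not.)

9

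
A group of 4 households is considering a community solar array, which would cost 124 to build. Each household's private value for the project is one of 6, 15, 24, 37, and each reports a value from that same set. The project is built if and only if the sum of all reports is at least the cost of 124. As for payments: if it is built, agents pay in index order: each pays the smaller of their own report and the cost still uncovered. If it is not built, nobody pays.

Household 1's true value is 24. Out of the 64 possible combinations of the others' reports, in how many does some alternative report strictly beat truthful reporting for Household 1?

Others report (37, 37, 37): truth gives 0; report 15 gives 9 > 0. Violating.
Others report (6, 6, 6): truth gives 0; no alternative beats it.
Others report (6, 6, 15): truth gives 0; no alternative beats it.
(Checking all 64 profiles: 1 has a profitable deviation, 63 do not.)

1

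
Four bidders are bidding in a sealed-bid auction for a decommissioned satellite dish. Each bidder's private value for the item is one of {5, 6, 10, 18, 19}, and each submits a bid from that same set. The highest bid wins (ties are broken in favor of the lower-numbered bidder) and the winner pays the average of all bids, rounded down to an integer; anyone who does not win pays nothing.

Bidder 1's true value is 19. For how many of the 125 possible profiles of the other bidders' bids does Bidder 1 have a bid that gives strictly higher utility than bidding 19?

Others bid (5, 5, 5): truth gives 11; bid 5 gives 14 > 11. Violating.
Others bid (5, 5, 6): truth gives 11; bid 6 gives 14 > 11. Violating.
Others bid (5, 5, 10): truth gives 10; bid 10 gives 12 > 10. Violating.
Others bid (5, 6, 5): truth gives 11; bid 6 gives 14 > 11. Violating.
Others bid (5, 5, 18): truth gives 8; no alternative beats it.
Others bid (5, 5, 19): truth gives 7; no alternative beats it.
(Checking all 125 profiles: 42 have a profitable deviation, 83 do not.)

42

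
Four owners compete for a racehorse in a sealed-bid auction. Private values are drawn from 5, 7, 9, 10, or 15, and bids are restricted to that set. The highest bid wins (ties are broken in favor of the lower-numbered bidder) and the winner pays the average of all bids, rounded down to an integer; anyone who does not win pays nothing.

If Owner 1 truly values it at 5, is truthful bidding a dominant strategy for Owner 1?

Check each profile of the others' bids and compare truth against every alternative bid.
Others bid (7, 7, 7): truth gives 0, best alternative gives -2.
Others bid (5, 5, 7): truth gives 0, best alternative gives -1.
Others bid (5, 7, 5): truth gives 0, best alternative gives -1.
Others bid (5, 7, 7): truth gives 0, best alternative gives -1.
Others bid (7, 5, 5): truth gives 0, best alternative gives -1.
Others bid (7, 5, 7): truth gives 0, best alternative gives -1.
(Remaining 119 profiles checked similarly; truth is weakly best in each.)
In every case the truthful bid is at least as good as any alternative, so it is a dominant strategy.

Yes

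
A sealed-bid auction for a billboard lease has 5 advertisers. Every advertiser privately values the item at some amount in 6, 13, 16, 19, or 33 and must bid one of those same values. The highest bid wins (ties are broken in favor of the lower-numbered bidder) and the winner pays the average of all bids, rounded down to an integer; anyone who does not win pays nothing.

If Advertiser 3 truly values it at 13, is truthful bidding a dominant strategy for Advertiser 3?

Consider the case where Advertiser 1 bids 6, Advertiser 2 bids 6, Advertiser 4 bids 6 and Advertiser 5 bids 16.
Truthful bid 13: loses, pays 0, utility 0.
Bid 16 instead: wins, pays 10, utility 13 - 10 = 3.
Since 3 > 0, bidding 16 is strictly better here, so truthful bidding is not dominant.

No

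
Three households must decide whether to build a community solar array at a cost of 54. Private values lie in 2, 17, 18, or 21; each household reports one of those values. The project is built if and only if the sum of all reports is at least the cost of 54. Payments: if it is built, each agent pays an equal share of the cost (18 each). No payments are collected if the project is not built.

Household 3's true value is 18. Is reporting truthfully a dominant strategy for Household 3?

Yes

Check each profile of the others' reports and compare truth against every alternative report.
Others report (2, 2): truth gives 0, best alternative gives 0.
Others report (2, 17): truth gives 0, best alternative gives 0.
Others report (2, 18): truth gives 0, best alternative gives 0.
Others report (2, 21): truth gives 0, best alternative gives 0.
Others report (17, 2): truth gives 0, best alternative gives 0.
Others report (17, 17): truth gives 0, best alternative gives 0.
(Remaining 10 profiles checked similarly; truth is weakly best in each.)
In every case the truthful report is at least as good as any alternative, so it is a dominant strategy.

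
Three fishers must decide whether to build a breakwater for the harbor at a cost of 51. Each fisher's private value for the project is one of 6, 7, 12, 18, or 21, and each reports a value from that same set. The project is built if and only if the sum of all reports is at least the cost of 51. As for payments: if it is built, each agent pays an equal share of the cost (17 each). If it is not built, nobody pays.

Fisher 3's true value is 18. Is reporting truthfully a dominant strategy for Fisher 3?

No

Consider the case where Fisher 1 reports 12 and Fisher 2 reports 18.
Truthful report 18: project not built, utility 0.
Report 21 instead: project built, pays 17, utility 18 - 17 = 1.
Since 1 > 0, reporting 21 is strictly better here, so truthful reporting is not dominant.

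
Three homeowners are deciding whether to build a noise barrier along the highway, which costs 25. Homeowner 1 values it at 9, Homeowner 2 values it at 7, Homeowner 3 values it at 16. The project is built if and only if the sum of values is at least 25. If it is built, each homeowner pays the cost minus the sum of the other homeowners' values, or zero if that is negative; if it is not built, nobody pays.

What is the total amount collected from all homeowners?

Total value 32 ≥ cost 25, so it is built.
Homeowner 1: others sum to 23; max(0, 25 - 23) = 2.
Homeowner 2: others sum to 25; max(0, 25 - 25) = 0.
Homeowner 3: others sum to 16; max(0, 25 - 16) = 9.
Total collected = 2 + 0 + 9 = 11.

11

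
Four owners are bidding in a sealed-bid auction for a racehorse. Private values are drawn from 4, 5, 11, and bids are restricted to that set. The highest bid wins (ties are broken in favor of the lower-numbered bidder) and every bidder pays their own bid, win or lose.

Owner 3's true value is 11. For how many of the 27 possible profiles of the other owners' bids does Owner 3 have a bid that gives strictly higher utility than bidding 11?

Others bid (4, 4, 4): truth gives 0; bid 5 gives 6 > 0. Violating.
Others bid (4, 4, 5): truth gives 0; bid 5 gives 6 > 0. Violating.
Others bid (4, 11, 4): truth gives -11; bid 4 gives -4 > -11. Violating.
Others bid (4, 11, 5): truth gives -11; bid 4 gives -4 > -11. Violating.
Others bid (4, 4, 11): truth gives 0; no alternative beats it.
Others bid (4, 5, 4): truth gives 0; no alternative beats it.
(Checking all 27 profiles: 17 have a profitable deviation, 10 do not.)

17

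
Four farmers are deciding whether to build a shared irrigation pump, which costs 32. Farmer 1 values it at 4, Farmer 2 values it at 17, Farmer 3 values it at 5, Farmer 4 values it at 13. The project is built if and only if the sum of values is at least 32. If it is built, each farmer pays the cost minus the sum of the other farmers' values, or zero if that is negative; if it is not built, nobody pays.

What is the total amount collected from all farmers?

16

Total value 39 ≥ cost 32, so it is built.
Farmer 1: others sum to 35; max(0, 32 - 35) = 0.
Farmer 2: others sum to 22; max(0, 32 - 22) = 10.
Farmer 3: others sum to 34; max(0, 32 - 34) = 0.
Farmer 4: others sum to 26; max(0, 32 - 26) = 6.
Total collected = 0 + 10 + 0 + 6 = 16.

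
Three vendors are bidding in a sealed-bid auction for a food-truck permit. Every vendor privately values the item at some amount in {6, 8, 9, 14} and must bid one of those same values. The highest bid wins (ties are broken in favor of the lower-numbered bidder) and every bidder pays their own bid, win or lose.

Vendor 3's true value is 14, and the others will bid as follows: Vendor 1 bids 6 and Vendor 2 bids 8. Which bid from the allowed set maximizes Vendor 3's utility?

Bid 6: loses but pays 6, utility -6.
Bid 8: loses but pays 8, utility -8.
Bid 9: wins, pays 9, utility 14 - 9 = 5.
Bid 14: wins, pays 14, utility 14 - 14 = 0.
The best choice is 9 with utility 5.

9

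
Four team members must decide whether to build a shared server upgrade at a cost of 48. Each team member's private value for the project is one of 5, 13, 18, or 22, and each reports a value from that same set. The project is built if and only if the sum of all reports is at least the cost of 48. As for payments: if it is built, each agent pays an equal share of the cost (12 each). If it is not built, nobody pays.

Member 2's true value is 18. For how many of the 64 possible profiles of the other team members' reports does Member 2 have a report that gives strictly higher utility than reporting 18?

3

Others report (5, 5, 18): truth gives 0; report 22 gives 6 > 0. Violating.
Others report (5, 18, 5): truth gives 0; report 22 gives 6 > 0. Violating.
Others report (18, 5, 5): truth gives 0; report 22 gives 6 > 0. Violating.
Others report (5, 5, 5): truth gives 0; no alternative beats it.
Others report (5, 5, 13): truth gives 0; no alternative beats it.
(Checking all 64 profiles: 3 have a profitable deviation, 61 do not.)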